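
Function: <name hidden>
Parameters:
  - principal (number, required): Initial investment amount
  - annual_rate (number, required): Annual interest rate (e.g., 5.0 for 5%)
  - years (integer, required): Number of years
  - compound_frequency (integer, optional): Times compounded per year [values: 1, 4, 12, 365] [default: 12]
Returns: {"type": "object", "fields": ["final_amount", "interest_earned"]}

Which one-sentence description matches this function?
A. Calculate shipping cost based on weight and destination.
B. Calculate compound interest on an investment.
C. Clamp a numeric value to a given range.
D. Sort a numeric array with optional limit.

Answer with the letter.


Parameters principal, annual_rate, years, compound_frequency and return ["final_amount", "interest_earned"] fit: Calculate compound interest on an investment.
B


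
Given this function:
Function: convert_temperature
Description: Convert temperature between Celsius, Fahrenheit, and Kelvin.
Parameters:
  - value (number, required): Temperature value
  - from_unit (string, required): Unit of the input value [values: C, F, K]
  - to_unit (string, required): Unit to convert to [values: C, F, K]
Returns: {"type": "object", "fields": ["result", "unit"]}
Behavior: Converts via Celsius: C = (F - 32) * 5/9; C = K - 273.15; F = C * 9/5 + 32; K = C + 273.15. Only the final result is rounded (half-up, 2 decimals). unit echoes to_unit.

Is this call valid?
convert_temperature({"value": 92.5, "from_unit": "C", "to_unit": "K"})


Checking all required parameters present and types match... All valid.
Valid


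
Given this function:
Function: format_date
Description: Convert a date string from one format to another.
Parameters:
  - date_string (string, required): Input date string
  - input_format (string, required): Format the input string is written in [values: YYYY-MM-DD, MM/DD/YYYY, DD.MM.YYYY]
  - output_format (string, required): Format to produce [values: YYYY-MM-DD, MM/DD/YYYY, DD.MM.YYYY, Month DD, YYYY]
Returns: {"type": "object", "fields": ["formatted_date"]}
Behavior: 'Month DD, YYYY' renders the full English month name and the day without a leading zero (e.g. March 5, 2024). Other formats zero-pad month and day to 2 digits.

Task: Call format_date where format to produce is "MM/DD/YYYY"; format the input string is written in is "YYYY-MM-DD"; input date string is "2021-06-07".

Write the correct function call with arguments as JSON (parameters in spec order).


Mapping each described value to its parameter name:
  'Format to produce' -> output_format = "MM/DD/YYYY"
  'Format the input string is written in' -> input_format = "YYYY-MM-DD"
  'Input date string' -> date_string = "2021-06-07"
format_date({"date_string": "2021-06-07", "input_format": "YYYY-MM-DD", "output_format": "MM/DD/YYYY"})


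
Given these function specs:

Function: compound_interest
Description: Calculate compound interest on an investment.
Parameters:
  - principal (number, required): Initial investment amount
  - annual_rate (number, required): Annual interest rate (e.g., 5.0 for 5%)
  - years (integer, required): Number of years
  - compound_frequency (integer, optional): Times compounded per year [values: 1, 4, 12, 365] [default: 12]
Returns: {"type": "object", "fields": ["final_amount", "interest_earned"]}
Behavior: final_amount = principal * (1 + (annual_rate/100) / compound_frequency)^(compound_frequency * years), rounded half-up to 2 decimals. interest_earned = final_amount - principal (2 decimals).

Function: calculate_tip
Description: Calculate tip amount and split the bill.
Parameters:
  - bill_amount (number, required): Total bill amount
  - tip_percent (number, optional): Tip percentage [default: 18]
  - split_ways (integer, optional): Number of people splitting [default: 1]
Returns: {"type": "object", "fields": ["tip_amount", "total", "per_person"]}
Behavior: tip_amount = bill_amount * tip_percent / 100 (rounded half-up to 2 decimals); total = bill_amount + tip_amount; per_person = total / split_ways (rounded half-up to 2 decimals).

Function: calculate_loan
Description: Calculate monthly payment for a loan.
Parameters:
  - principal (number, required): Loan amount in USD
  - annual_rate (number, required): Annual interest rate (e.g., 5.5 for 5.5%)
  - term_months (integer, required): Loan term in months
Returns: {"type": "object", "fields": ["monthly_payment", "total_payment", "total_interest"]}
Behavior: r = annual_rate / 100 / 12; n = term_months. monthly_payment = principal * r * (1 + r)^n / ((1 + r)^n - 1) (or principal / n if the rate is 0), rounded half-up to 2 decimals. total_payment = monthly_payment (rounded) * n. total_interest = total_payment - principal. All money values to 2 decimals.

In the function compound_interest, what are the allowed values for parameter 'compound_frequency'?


The compound_interest spec declares:
  - compound_frequency (integer, optional): Times compounded per year [values: 1, 4, 12, 365] [default: 12]
Allowed values:
1, 4, 12, 365


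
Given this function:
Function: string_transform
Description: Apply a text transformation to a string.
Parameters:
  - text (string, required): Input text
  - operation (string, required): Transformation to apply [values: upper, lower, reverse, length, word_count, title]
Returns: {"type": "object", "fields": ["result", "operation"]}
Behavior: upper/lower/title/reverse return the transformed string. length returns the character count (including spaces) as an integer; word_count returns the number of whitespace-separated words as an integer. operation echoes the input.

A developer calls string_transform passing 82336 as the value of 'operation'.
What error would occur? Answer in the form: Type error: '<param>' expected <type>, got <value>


Spec: 'operation' is declared as string; 82336 is an integer.
Type error: 'operation' expected string, got 82336


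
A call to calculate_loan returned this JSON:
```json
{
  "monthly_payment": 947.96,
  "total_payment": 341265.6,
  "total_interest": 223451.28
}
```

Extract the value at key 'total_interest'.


223451.28


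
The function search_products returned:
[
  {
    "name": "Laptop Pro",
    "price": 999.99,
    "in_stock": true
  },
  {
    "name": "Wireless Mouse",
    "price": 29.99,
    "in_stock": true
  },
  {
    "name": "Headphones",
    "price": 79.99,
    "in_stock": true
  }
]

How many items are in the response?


Items: Laptop Pro, Wireless Mouse, Headphones
3


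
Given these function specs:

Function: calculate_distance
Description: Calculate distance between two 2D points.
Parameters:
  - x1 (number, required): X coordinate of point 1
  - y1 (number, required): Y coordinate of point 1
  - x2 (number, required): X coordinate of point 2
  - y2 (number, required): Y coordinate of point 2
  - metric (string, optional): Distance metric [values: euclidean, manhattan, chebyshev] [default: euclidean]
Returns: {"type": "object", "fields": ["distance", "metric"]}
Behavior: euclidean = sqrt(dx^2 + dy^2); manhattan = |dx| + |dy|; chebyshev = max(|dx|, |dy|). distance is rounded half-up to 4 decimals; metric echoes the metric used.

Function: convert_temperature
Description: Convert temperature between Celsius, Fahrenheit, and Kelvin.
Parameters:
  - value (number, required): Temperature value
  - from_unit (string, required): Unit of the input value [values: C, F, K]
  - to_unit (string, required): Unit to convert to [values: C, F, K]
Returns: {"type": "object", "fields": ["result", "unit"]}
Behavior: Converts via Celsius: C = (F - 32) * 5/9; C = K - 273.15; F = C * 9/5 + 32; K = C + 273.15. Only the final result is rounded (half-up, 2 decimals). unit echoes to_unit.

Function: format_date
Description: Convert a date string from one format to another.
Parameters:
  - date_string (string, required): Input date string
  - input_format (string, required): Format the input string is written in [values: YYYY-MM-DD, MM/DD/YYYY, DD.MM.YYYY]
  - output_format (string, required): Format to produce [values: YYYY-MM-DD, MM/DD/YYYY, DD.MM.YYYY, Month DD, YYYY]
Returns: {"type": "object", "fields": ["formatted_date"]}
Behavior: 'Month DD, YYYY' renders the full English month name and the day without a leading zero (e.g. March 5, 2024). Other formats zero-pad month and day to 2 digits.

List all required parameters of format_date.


Parameters of format_date and their required/optional flag:
  date_string: required
  input_format: required
  output_format: required
date_string, input_format, output_format


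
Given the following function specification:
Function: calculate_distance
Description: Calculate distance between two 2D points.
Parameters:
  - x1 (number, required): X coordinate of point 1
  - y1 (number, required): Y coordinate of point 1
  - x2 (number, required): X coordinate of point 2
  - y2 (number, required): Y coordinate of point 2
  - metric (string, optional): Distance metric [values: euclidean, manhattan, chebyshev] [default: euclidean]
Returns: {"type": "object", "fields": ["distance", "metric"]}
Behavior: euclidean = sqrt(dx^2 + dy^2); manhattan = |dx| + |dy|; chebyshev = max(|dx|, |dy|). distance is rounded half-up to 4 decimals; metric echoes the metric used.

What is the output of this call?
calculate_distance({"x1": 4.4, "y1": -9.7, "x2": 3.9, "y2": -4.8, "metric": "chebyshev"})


|dx| = |3.9 - 4.4| = 0.5; |dy| = |-4.8 - -9.7| = 4.9
chebyshev: max(0.5, 4.9) = 4.9
Round to 4 decimals: 4.9
Output:
{"distance": 4.9, "metric": "chebyshev"}


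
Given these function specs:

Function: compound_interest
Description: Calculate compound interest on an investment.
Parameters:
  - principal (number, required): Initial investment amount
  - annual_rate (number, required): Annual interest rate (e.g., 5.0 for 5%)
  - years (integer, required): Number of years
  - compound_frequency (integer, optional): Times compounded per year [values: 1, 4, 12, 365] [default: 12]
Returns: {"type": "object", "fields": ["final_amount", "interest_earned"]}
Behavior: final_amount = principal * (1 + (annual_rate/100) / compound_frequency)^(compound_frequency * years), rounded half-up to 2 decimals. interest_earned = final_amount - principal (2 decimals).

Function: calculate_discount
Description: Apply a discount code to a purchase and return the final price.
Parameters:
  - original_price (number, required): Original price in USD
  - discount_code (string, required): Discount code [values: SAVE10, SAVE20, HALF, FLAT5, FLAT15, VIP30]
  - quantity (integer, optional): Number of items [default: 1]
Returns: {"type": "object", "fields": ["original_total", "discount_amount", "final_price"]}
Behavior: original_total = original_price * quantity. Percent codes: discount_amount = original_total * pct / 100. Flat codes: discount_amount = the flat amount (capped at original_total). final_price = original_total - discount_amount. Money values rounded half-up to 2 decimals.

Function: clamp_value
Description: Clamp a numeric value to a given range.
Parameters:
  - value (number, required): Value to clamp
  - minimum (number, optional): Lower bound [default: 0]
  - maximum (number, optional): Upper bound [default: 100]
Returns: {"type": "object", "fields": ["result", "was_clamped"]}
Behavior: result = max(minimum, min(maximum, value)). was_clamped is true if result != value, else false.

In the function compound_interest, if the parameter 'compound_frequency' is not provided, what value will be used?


The compound_interest spec declares:
  - compound_frequency (integer, optional): Times compounded per year [values: 1, 4, 12, 365] [default: 12]
Default:
12


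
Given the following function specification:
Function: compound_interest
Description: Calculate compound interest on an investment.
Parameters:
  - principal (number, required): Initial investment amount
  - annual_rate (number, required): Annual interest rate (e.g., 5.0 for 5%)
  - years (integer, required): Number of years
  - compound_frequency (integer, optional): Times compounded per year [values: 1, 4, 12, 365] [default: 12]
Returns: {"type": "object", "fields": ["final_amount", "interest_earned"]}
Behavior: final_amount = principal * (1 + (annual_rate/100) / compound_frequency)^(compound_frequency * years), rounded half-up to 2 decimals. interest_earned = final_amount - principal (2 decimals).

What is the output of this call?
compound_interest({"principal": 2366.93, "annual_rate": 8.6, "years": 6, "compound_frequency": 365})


rate per period = 8.6/100/365 = 0.000235616438 (keep full precision); periods = 365 * 6 = 2190
(1 + 0.000235616438)^2190 = 1.67521116
final_amount = 2366.93 * 1.67521116 = 3965.107541 -> 3965.11
interest_earned = 3965.11 - 2366.93 = 1598.18
Output:
{"final_amount": 3965.11, "interest_earned": 1598.18}


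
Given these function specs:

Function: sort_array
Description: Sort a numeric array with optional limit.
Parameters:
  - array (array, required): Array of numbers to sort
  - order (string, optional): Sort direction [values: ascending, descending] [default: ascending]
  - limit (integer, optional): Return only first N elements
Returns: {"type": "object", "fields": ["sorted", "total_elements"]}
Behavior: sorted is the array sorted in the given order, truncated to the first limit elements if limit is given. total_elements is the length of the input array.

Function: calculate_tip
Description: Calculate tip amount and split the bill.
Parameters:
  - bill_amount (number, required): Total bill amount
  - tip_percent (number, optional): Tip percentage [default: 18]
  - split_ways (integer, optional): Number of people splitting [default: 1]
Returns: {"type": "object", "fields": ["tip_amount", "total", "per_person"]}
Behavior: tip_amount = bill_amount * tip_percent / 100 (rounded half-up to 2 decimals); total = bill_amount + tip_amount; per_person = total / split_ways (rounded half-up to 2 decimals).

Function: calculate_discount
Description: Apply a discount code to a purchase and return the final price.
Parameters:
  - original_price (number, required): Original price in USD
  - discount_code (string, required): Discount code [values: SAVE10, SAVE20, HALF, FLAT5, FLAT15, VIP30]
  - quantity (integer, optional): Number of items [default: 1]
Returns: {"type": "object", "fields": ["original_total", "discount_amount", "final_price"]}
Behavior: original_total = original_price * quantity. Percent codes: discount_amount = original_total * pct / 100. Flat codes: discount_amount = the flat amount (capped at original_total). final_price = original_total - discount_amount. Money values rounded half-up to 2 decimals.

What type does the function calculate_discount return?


The calculate_discount spec declares Returns: {"type": "object", "fields": ["original_total", "discount_amount", "final_price"]}
Type:
object


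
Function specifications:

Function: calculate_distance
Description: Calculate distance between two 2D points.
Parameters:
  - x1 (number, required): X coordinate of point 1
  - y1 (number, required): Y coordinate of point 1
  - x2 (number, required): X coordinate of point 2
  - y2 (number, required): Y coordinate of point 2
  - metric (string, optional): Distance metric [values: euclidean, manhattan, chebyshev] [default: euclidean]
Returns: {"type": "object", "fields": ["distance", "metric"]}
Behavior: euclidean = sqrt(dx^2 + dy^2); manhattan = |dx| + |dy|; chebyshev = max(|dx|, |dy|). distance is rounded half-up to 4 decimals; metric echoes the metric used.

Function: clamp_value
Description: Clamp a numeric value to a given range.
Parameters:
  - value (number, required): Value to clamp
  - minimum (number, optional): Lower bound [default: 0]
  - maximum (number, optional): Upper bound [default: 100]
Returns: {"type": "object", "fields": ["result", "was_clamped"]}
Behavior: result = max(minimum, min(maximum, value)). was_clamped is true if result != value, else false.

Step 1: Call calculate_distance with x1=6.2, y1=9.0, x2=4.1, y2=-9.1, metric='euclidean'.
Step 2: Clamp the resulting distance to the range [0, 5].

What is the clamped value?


Step 1: calculate_distance (euclidean)
  |dx| = |4.1 - 6.2| = 2.1; |dy| = |-9.1 - 9| = 18.1
  euclidean: sqrt(2.1^2 + 18.1^2) = sqrt(332.02) = 18.221416
  Round to 4 decimals: 18.2214
  -> distance = 18.2214
Step 2: clamp_value(value=18.2214, minimum=0, maximum=5)
  result = max(0, min(5, 18.2214)) = max(0, 5) = 5
  was_clamped = (5 != 18.2214) = true
  -> result = 5
5


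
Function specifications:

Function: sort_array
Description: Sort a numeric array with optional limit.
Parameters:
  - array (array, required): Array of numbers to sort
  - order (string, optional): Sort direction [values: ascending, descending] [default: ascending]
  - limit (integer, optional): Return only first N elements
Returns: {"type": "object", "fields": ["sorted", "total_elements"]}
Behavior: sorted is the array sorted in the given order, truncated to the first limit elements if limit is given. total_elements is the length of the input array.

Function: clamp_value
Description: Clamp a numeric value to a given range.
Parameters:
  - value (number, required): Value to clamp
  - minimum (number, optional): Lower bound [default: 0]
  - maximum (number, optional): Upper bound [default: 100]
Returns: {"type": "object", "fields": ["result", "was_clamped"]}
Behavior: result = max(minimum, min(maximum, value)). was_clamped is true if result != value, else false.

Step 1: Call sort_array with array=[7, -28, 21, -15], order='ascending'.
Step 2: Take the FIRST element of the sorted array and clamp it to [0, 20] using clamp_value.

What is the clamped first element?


Step 1: sort_array(order=ascending)
  sorted: [-28, -15, 7, 21]
  -> first element = -28
Step 2: clamp_value(value=-28, minimum=0, maximum=20)
  result = max(0, min(20, -28)) = max(0, -28) = 0
  was_clamped = (0 != -28) = true
  -> result = 0
0


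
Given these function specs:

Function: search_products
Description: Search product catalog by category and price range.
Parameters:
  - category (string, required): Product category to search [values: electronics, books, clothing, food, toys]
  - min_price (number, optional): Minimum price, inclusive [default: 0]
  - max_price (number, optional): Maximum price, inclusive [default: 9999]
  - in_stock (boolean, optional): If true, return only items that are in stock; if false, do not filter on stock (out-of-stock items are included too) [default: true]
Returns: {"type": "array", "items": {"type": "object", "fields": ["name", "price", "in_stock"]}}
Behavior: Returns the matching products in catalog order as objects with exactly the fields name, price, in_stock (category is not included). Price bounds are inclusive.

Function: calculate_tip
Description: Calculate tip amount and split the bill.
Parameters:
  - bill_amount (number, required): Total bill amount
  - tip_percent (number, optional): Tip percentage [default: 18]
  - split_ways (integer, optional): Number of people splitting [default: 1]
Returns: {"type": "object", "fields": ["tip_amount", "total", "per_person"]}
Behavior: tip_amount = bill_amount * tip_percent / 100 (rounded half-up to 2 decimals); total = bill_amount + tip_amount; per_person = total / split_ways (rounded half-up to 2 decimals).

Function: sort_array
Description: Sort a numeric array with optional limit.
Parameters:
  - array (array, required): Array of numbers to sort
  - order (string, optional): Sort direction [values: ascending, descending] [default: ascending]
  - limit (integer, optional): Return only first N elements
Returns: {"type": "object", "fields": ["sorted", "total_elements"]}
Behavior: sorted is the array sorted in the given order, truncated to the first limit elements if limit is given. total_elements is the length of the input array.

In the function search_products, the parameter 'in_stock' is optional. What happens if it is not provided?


The search_products spec declares:
  - in_stock (boolean, optional): If true, return only items that are in stock; if false, do not filter on stock (out-of-stock items are included too) [default: true]
It defaults to true


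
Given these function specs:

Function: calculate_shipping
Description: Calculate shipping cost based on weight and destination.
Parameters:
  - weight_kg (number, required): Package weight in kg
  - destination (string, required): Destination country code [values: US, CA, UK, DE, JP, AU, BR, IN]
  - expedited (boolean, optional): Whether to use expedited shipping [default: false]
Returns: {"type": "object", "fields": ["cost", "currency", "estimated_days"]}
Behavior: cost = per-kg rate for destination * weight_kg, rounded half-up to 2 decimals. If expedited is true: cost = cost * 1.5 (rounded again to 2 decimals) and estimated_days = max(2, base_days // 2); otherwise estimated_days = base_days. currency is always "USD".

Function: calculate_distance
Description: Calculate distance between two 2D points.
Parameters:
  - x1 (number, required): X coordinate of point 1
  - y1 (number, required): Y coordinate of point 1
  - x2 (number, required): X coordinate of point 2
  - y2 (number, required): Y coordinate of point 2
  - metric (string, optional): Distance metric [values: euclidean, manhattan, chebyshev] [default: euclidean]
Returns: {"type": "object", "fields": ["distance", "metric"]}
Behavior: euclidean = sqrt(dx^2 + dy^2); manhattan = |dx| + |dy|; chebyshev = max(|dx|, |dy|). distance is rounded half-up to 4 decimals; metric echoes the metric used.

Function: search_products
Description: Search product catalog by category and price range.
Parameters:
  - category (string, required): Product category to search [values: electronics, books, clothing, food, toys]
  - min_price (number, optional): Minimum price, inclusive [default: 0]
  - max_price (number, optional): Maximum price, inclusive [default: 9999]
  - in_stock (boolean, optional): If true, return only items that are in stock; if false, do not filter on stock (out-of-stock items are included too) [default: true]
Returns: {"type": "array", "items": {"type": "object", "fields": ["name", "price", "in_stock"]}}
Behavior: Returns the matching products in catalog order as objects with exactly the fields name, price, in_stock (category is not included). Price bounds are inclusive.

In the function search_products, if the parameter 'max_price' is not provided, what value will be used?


The search_products spec declares:
  - max_price (number, optional): Maximum price, inclusive [default: 9999]
Default:
9999


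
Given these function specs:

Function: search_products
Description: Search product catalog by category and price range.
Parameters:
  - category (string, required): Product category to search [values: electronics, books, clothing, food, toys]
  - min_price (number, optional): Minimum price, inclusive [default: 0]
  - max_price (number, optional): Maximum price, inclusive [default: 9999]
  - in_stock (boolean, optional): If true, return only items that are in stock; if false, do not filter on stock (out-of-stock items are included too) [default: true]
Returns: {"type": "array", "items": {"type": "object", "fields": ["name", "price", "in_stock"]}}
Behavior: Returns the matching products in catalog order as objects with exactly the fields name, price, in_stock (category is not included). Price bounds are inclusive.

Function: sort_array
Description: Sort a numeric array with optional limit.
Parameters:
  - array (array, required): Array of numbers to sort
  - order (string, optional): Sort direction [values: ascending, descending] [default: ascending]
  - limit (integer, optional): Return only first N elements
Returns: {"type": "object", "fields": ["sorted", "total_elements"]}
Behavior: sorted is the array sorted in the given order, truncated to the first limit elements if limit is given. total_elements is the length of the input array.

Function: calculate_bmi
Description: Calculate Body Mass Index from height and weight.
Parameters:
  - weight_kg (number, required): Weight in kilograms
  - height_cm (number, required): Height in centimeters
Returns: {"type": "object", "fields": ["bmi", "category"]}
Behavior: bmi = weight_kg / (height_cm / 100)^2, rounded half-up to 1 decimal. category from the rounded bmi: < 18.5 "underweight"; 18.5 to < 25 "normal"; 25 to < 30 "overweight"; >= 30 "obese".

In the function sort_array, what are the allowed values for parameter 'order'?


The sort_array spec declares:
  - order (string, optional): Sort direction [values: ascending, descending] [default: ascending]
Allowed values:
ascending, descending


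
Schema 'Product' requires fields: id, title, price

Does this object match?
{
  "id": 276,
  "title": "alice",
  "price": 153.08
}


Checking required fields... All present.
Valid - all required fields present


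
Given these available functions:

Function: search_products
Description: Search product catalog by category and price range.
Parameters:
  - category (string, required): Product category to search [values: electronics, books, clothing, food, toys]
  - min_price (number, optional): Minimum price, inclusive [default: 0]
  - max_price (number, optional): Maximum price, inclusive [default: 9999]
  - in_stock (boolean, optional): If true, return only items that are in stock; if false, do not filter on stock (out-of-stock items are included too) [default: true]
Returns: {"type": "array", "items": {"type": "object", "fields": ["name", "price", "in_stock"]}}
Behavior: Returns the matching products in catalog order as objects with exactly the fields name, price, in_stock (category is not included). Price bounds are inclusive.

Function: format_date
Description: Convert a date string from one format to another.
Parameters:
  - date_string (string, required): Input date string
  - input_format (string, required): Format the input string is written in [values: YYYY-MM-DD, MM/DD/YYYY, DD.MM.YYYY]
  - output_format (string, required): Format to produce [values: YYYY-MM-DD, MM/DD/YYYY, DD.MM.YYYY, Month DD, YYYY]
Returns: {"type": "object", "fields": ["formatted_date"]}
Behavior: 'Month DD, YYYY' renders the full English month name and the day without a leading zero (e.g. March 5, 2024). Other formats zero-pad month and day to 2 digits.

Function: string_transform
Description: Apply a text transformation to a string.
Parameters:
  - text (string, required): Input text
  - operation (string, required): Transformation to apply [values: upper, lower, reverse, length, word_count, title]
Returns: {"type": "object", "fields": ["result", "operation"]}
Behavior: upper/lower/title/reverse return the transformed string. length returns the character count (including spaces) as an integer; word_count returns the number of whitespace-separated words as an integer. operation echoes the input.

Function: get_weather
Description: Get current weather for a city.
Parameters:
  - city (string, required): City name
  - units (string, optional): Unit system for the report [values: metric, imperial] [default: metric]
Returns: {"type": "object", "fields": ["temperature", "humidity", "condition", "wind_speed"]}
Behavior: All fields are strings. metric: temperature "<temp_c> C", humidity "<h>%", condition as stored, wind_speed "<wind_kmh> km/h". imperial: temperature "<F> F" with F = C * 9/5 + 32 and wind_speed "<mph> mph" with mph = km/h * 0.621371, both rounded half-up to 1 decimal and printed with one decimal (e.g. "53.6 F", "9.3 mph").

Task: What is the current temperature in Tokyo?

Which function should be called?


The task needs a function whose description is: Get current weather for a city.
get_weather


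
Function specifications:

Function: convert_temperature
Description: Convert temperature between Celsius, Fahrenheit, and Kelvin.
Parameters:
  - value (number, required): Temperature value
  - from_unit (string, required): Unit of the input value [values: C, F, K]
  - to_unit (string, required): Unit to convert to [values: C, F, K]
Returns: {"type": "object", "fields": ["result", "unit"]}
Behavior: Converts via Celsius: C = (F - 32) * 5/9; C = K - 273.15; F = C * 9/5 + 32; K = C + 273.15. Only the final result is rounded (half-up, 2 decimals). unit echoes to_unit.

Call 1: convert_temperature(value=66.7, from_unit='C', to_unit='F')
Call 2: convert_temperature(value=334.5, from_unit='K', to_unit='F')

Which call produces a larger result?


Call 1:
  Input already in C: 66.7
  To F: 66.7 * 9/5 + 32 = 152.06
  Round to 2 decimals: 152.06
  -> 152.06 F
Call 2:
  To C: 334.5 - 273.15 = 61.35
  To F: 61.35 * 9/5 + 32 = 142.43
  Round to 2 decimals: 142.43
  -> 142.43 F
Call 1 (152.06 F)


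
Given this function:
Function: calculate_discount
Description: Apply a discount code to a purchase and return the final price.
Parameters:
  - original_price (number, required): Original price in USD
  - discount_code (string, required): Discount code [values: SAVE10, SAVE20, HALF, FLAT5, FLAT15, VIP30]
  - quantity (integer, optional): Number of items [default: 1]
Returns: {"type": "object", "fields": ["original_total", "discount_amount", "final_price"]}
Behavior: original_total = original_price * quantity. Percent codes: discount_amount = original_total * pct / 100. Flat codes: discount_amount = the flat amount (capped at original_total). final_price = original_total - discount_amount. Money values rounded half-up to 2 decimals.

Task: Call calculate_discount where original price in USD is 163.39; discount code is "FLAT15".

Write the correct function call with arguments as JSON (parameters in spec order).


Mapping each described value to its parameter name:
  'Original price in USD' -> original_price = 163.39
  'Discount code' -> discount_code = "FLAT15"
calculate_discount({"original_price": 163.39, "discount_code": "FLAT15"})


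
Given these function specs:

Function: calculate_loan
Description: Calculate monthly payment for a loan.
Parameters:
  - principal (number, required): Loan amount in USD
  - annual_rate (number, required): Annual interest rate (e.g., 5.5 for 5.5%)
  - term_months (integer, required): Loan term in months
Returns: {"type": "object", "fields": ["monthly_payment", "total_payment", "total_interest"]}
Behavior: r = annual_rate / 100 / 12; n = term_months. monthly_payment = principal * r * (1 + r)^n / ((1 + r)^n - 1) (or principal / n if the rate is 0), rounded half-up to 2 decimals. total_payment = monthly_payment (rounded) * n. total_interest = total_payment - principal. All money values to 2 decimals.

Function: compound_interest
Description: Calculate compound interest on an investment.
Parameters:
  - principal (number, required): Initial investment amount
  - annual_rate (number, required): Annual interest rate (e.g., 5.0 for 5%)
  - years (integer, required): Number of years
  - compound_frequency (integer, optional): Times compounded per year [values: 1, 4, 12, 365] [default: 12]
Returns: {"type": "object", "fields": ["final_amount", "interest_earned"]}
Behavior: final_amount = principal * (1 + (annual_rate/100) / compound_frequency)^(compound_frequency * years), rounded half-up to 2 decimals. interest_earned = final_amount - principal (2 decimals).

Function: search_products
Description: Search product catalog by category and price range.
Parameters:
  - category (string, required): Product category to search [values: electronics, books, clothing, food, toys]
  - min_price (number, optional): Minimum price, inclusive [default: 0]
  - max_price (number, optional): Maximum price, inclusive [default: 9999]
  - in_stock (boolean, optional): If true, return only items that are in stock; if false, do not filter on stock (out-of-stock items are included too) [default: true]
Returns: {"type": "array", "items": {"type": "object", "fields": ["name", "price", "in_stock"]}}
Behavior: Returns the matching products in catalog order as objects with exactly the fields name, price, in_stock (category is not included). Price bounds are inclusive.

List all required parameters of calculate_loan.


Parameters of calculate_loan and their required/optional flag:
  principal: required
  annual_rate: required
  term_months: required
annual_rate, principal, term_months


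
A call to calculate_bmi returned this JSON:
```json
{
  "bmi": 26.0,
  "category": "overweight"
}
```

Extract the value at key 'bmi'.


26.0


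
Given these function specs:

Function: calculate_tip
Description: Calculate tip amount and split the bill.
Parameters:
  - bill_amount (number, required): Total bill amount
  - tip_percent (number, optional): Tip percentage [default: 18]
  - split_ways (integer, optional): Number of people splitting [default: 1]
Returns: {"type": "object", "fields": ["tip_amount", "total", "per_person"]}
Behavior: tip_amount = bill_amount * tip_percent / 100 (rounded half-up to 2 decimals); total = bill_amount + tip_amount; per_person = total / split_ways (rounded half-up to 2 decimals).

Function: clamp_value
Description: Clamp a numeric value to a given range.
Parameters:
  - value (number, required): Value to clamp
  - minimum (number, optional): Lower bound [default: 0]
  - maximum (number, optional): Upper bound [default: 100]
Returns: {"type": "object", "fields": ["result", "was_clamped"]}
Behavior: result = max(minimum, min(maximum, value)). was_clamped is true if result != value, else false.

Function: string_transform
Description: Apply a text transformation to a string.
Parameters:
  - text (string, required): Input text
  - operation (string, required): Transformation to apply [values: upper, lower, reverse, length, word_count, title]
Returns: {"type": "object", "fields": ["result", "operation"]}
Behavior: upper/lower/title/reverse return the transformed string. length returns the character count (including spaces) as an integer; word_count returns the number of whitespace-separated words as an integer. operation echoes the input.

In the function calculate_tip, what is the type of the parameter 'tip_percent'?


The calculate_tip spec declares:
  - tip_percent (number, optional): Tip percentage [default: 18]
Type:
number


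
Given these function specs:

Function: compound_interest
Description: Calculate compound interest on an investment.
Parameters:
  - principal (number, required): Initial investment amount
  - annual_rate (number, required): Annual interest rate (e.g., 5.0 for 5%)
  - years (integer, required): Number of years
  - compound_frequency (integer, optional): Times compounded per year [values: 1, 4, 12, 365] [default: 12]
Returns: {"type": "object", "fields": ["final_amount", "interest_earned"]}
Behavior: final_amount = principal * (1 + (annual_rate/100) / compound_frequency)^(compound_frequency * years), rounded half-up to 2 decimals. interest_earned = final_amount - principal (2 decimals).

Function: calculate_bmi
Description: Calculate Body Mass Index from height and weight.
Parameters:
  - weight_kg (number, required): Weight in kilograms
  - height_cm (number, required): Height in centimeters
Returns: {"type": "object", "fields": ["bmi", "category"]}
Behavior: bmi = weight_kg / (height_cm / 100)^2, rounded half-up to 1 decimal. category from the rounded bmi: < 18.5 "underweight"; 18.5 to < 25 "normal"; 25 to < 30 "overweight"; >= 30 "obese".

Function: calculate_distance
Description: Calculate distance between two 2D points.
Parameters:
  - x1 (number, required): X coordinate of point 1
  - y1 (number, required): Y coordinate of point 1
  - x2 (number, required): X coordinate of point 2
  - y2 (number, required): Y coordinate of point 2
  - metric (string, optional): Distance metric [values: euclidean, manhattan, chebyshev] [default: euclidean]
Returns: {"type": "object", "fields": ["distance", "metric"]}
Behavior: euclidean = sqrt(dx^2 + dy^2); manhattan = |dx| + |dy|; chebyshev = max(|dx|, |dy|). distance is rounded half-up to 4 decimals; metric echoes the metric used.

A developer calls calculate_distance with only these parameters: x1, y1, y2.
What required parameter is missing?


Required parameters: x1, y1, x2, y2
Provided: x1, y1, y2
Missing: x2
x2


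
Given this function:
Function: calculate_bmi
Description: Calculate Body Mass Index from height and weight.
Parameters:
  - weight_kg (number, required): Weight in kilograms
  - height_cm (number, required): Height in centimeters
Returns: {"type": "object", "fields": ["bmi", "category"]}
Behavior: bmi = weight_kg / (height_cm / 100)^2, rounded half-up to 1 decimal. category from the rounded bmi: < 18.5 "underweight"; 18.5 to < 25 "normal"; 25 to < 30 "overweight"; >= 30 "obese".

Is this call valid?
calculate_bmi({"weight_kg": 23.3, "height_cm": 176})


Checking all required parameters present and types match... All valid.
Valid


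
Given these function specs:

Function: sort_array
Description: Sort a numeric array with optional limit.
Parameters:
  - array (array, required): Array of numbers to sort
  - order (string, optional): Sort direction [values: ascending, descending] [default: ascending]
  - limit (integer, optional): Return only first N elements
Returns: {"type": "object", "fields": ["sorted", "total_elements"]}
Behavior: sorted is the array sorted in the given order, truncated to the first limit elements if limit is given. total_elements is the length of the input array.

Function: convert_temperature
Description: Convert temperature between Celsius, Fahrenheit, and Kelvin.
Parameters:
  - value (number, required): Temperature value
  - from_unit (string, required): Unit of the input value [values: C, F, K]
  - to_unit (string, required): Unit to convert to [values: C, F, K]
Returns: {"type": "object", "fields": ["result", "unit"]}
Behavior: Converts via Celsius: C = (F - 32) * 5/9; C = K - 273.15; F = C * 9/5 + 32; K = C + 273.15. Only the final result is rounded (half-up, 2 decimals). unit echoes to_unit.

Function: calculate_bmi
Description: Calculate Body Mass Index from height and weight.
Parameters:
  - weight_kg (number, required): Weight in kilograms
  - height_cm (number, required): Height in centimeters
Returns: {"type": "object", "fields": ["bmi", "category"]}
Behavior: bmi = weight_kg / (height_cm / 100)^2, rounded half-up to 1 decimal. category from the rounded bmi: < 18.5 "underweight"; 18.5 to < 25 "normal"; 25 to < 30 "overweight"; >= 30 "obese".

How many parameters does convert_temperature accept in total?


Parameters of convert_temperature: value (required), from_unit (required), to_unit (required)
Total:
3


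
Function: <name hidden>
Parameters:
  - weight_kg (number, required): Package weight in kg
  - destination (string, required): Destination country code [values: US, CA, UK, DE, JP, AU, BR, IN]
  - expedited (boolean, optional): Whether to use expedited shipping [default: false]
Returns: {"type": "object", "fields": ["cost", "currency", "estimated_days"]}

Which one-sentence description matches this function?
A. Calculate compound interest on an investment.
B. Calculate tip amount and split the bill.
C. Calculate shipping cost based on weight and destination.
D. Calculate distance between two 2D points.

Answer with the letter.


Parameters weight_kg, destination, expedited and return ["cost", "currency", "estimated_days"] fit: Calculate shipping cost based on weight and destination.
C


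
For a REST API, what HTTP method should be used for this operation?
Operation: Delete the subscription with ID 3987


GET = read, POST = create, PUT = update/replace, DELETE = remove
This operation is a removal.
DELETE


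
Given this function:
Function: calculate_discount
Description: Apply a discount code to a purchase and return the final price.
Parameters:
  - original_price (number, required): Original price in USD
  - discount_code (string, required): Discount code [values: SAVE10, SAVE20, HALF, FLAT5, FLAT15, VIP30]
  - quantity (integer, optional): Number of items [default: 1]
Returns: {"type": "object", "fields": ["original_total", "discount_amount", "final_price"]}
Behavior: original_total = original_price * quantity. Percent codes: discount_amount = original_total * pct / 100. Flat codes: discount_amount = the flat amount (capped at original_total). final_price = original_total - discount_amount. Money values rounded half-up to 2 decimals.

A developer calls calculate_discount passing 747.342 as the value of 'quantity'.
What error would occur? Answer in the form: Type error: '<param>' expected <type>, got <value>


Spec: 'quantity' is declared as integer; 747.342 is a non-integer number.
Type error: 'quantity' expected integer, got 747.342


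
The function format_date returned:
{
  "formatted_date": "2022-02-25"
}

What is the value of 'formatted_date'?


2022-02-25
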